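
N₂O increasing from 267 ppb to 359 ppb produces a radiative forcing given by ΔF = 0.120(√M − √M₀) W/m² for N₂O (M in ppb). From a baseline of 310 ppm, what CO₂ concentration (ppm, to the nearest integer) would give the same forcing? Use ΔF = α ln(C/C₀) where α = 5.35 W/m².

N₂O forcing: 0.120 × (√359 − √267) = 0.120 × (18.9473 − 16.3401) = 0.120 × 2.6072 = 0.31286 W/m².
Set 5.35 ln(C/310) = 0.31286: ln(C/310) = 0.31286/5.35 = 0.05848, so C = 310 × e^0.05848 = 310 × 1.06022 = 328.67 ppm.

C ≈ 329 ppm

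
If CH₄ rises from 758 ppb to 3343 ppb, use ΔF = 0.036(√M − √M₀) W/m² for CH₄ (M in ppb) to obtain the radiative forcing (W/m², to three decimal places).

ΔF = 1.090 W/m²

CH₄: 0.036 × (√3343 − √758) = 0.036 × (57.8187 − 27.5318) = 0.036 × 30.2869 = 1.0903 W/m².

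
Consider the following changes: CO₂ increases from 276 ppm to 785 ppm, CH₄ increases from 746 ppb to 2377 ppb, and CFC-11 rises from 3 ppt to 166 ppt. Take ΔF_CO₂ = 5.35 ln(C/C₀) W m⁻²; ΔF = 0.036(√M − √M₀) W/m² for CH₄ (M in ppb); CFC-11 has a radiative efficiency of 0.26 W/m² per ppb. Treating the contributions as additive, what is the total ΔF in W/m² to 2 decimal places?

ΔF = 6.41 W/m²

CO₂: 5.35 × ln(785/276) = 5.35 × ln(2.84420) = 5.35 × 1.04528 = 5.5922 W/m².
CH₄: 0.036 × (√2377 − √746) = 0.036 × (48.7545 − 27.3130) = 0.036 × 21.4415 = 0.7719 W/m².
CFC-11: Δ = 166 − 3 = 163 ppt = 0.163 ppb; ΔF = 0.26 × 0.163 = 0.0424 W/m².
Total ΔF = 5.5922 + 0.7719 + 0.0424 = 6.4065 W/m².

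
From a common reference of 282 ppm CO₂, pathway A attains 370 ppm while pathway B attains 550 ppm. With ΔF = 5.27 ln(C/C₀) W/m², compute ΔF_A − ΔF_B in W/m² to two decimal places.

ΔF_A − ΔF_B = -2.09 W/m²

ΔF_A = 5.27 ln(370/282) = 5.27 × 0.27160 = 1.4313 W/m².
ΔF_B = 5.27 ln(550/282) = 5.27 × 0.66801 = 3.5204 W/m².
Difference: 1.4313 − 3.5204 = -2.0891 W/m².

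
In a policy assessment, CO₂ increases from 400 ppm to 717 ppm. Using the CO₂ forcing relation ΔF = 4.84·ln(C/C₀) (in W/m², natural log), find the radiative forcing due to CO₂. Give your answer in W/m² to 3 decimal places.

CO₂: 4.84 × ln(717/400) = 4.84 × ln(1.79250) = 4.84 × 0.58361 = 2.8247 W/m².

ΔF = 2.825 W/m²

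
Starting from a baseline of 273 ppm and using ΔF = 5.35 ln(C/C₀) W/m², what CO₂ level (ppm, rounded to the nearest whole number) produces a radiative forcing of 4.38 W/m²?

Set 5.35 ln(C/273) = 4.38, so ln(C/273) = 4.38/5.35 = 0.81869.
Then C/273 = e^0.81869 = 2.26753, giving C = 273 × 2.26753 = 619.04 ppm.

C ≈ 619 ppm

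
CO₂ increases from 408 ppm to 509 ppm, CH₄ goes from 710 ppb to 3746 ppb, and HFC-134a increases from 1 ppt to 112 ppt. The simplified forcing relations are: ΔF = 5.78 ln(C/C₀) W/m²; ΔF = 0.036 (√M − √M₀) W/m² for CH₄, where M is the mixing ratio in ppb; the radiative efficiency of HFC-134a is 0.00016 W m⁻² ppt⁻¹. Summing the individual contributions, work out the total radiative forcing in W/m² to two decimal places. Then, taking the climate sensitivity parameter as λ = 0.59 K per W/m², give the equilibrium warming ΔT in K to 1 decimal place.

CO₂: 5.78 × ln(509/408) = 5.78 × ln(1.24755) = 5.78 × 0.22118 = 1.2784 W/m².
CH₄: 0.036 × (√3746 − √710) = 0.036 × (61.2046 − 26.6458) = 0.036 × 34.5588 = 1.2441 W/m².
HFC-134a: ΔF = 0.00016 × (112 − 1) = 0.00016 × 111 = 0.0178 W/m².
Total ΔF = 1.2784 + 1.2441 + 0.0178 = 2.5403 W/m².
ΔT = λ ΔF = 0.59 × 2.54 = 1.4986 K.

ΔF = 2.54 W/m²; ΔT = 1.5 K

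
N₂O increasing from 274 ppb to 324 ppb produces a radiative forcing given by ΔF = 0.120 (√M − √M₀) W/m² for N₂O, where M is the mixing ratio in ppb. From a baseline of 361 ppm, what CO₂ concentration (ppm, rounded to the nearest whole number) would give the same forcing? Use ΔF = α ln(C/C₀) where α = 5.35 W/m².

N₂O forcing: 0.120 × (√324 − √274) = 0.120 × (18.0000 − 16.5529) = 0.120 × 1.4471 = 0.17365 W/m².
Set 5.35 ln(C/361) = 0.17365: ln(C/361) = 0.17365/5.35 = 0.03246, so C = 361 × e^0.03246 = 361 × 1.03299 = 372.91 ppm.

C ≈ 373 ppm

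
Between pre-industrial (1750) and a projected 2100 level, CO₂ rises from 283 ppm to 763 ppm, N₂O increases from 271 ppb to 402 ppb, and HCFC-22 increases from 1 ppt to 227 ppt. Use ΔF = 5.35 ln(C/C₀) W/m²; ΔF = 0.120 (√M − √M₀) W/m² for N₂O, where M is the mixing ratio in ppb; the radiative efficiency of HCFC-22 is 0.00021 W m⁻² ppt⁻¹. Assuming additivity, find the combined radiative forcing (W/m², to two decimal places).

CO₂: 5.35 × ln(763/283) = 5.35 × ln(2.69611) = 5.35 × 0.99181 = 5.3062 W/m².
N₂O: 0.120 × (√402 − √271) = 0.120 × (20.0499 − 16.4621) = 0.120 × 3.5878 = 0.4305 W/m².
HCFC-22: ΔF = 0.00021 × (227 − 1) = 0.00021 × 226 = 0.0475 W/m².
Total ΔF = 5.3062 + 0.4305 + 0.0475 = 5.7842 W/m².

ΔF = 5.78 W/m²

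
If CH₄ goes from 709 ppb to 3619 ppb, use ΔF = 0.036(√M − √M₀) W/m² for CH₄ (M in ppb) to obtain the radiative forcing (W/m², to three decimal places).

CH₄: 0.036 × (√3619 − √709) = 0.036 × (60.1581 − 26.6271) = 0.036 × 33.5310 = 1.2071 W/m².

ΔF = 1.207 W/m²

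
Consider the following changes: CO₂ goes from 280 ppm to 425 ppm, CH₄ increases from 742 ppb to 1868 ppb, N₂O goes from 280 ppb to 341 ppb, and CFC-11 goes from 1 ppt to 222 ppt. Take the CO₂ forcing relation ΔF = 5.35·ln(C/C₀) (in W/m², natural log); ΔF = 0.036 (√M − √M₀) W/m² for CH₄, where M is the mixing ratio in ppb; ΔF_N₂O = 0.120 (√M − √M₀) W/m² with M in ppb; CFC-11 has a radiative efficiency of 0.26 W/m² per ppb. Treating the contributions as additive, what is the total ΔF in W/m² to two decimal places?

ΔF = 3.07 W/m²

CO₂: 5.35 × ln(425/280) = 5.35 × ln(1.51786) = 5.35 × 0.41730 = 2.2326 W/m².
CH₄: 0.036 × (√1868 − √742) = 0.036 × (43.2204 − 27.2397) = 0.036 × 15.9807 = 0.5753 W/m².
N₂O: 0.120 × (√341 − √280) = 0.120 × (18.4662 − 16.7332) = 0.120 × 1.7330 = 0.2080 W/m².
CFC-11: Δ = 222 − 1 = 221 ppt = 0.221 ppb; ΔF = 0.26 × 0.221 = 0.0575 W/m².
Total ΔF = 2.2326 + 0.5753 + 0.2080 + 0.0575 = 3.0734 W/m².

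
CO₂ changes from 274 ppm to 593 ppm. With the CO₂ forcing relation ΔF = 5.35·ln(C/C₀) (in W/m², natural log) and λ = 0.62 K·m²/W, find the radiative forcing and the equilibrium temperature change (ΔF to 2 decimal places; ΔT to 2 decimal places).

CO₂: 5.35 × ln(593/274) = 5.35 × ln(2.16423) = 5.35 × 0.77206 = 4.1305 W/m².
ΔT = λ ΔF = 0.62 × 4.13 = 2.5606 K.

ΔF = 4.13 W/m²; ΔT = 2.56 K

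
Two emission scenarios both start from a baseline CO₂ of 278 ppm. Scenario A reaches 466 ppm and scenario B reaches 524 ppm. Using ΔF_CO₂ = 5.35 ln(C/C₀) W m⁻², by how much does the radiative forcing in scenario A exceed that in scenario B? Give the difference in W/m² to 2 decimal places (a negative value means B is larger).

ΔF_A − ΔF_B = -0.63 W/m²

ΔF_A = 5.35 ln(466/278) = 5.35 × 0.51656 = 2.7636 W/m².
ΔF_B = 5.35 ln(524/278) = 5.35 × 0.63387 = 3.3912 W/m².
Difference: 2.7636 − 3.3912 = -0.6276 W/m².
(Equivalently, ΔF_A − ΔF_B = 5.35 ln(466/524) = 5.35 × -0.11731 = -0.6276 W/m².)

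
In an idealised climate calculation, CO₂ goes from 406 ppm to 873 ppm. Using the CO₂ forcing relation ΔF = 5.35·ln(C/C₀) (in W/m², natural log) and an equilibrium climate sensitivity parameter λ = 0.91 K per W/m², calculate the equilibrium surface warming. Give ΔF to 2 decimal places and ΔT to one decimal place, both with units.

CO₂: 5.35 × ln(873/406) = 5.35 × ln(2.15025) = 5.35 × 0.76558 = 4.0959 W/m².
ΔT = λ ΔF = 0.91 × 4.10 = 3.7310 K.

ΔF = 4.10 W/m²; ΔT = 3.7 K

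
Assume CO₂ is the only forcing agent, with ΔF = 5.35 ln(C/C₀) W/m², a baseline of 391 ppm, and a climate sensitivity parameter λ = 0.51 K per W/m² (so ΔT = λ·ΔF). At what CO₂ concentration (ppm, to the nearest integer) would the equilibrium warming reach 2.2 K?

Required forcing: ΔF = ΔT/λ = 2.2/0.51 = 4.3137 W/m².
Then ln(C/391) = ΔF/5.35 = 4.3137/5.35 = 0.80630.
So C = 391 × e^0.80630 = 391 × 2.23961 = 875.69 ppm.

C ≈ 876 ppm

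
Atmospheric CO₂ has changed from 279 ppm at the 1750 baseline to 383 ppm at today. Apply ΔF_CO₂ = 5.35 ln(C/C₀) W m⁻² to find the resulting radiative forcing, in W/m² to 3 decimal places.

CO₂ absorption bands are partially saturated, so forcing scales with the logarithm of the concentration ratio.
CO₂: 5.35 × ln(383/279) = 5.35 × ln(1.37276) = 5.35 × 0.31682 = 1.6950 W/m².

ΔF = 1.695 W/m²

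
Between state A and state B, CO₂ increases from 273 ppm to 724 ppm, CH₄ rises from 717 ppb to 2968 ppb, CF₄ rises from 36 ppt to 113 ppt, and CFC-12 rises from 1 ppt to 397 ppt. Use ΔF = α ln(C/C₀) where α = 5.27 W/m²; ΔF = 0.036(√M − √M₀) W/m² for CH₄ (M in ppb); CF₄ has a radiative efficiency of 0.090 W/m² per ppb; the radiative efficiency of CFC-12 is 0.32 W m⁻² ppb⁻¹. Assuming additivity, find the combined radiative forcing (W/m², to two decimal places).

CO₂: 5.27 × ln(724/273) = 5.27 × ln(2.65201) = 5.27 × 0.97532 = 5.1399 W/m².
CH₄: 0.036 × (√2968 − √717) = 0.036 × (54.4794 − 26.7769) = 0.036 × 27.7025 = 0.9973 W/m².
CF₄: Δ = 113 − 36 = 77 ppt = 0.077 ppb; ΔF = 0.090 × 0.077 = 0.0069 W/m².
CFC-12: Δ = 397 − 1 = 396 ppt = 0.396 ppb; ΔF = 0.32 × 0.396 = 0.1267 W/m².
Total ΔF = 5.1399 + 0.9973 + 0.0069 + 0.1267 = 6.2708 W/m².

ΔF = 6.27 W/m²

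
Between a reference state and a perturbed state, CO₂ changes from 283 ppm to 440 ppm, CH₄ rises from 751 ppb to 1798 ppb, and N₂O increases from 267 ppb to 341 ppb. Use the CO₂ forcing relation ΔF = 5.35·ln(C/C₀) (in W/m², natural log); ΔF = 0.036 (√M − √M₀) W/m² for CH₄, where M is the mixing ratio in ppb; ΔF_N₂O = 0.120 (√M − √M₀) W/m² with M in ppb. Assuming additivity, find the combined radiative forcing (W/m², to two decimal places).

CO₂: 5.35 × ln(440/283) = 5.35 × ln(1.55477) = 5.35 × 0.44133 = 2.3611 W/m².
CH₄: 0.036 × (√1798 − √751) = 0.036 × (42.4028 − 27.4044) = 0.036 × 14.9984 = 0.5399 W/m².
N₂O: 0.120 × (√341 − √267) = 0.120 × (18.4662 − 16.3401) = 0.120 × 2.1261 = 0.2551 W/m².
Total ΔF = 2.3611 + 0.5399 + 0.2551 = 3.1561 W/m².

ΔF = 3.16 W/m²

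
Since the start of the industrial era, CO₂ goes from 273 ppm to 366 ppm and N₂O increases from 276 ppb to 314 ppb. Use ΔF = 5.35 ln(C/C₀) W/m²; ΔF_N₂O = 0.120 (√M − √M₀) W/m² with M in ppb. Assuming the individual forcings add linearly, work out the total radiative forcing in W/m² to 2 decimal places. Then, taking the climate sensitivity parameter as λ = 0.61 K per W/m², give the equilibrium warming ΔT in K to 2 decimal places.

ΔF = 1.70 W/m²; ΔT = 1.04 K

CO₂: 5.35 × ln(366/273) = 5.35 × ln(1.34066) = 5.35 × 0.29316 = 1.5684 W/m².
N₂O: 0.120 × (√314 − √276) = 0.120 × (17.7200 − 16.6132) = 0.120 × 1.1068 = 0.1328 W/m².
Total ΔF = 1.5684 + 0.1328 = 1.7012 W/m².
ΔT = λ ΔF = 0.61 × 1.70 = 1.0370 K.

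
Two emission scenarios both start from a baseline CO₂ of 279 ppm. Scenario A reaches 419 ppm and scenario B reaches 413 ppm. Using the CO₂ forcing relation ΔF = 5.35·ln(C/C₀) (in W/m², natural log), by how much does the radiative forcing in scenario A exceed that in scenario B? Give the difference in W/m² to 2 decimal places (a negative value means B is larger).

ΔF_A − ΔF_B = 0.08 W/m²

ΔF_A = 5.35 ln(419/279) = 5.35 × 0.40666 = 2.1756 W/m².
ΔF_B = 5.35 ln(413/279) = 5.35 × 0.39224 = 2.0985 W/m².
Difference: 2.1756 − 2.0985 = 0.0771 W/m².
(Equivalently, ΔF_A − ΔF_B = 5.35 ln(419/413) = 5.35 × 0.01442 = 0.0771 W/m².)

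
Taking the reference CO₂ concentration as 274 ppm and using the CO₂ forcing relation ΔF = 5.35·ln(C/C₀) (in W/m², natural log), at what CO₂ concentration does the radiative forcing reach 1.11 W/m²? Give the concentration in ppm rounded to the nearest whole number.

C ≈ 337 ppm

Set 5.35 ln(C/274) = 1.11, so ln(C/274) = 1.11/5.35 = 0.20748.
Then C/274 = e^0.20748 = 1.23057, giving C = 274 × 1.23057 = 337.18 ppm.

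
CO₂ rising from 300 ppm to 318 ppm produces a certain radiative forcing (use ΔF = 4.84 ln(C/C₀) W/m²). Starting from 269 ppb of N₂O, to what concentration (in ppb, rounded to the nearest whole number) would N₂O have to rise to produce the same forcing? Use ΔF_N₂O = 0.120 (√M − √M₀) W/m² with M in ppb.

M ≈ 352 ppb

CO₂ forcing: 4.84 × ln(318/300) = 4.84 × 0.058269 = 0.28202 W/m².
Set 0.120(√M − √269) = 0.28202: √M = 0.28202/0.120 + √269 = 2.3502 + 16.4012 = 18.7514.
M = (18.7514)² = 351.62 ppb.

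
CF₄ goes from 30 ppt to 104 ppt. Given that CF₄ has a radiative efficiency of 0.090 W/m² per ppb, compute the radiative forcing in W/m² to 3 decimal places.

ΔF = 0.007 W/m²

CF₄: Δ = 104 − 30 = 74 ppt = 0.074 ppb; ΔF = 0.090 × 0.074 = 0.0067 W/m².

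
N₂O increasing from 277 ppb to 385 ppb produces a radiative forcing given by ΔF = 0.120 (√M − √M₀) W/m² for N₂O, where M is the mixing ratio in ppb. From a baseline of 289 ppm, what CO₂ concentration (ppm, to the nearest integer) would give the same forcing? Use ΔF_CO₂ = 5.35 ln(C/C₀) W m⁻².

N₂O forcing: 0.120 × (√385 − √277) = 0.120 × (19.6214 − 16.6433) = 0.120 × 2.9781 = 0.35737 W/m².
Set 5.35 ln(C/289) = 0.35737: ln(C/289) = 0.35737/5.35 = 0.06680, so C = 289 × e^0.06680 = 289 × 1.06908 = 308.96 ppm.

C ≈ 309 ppm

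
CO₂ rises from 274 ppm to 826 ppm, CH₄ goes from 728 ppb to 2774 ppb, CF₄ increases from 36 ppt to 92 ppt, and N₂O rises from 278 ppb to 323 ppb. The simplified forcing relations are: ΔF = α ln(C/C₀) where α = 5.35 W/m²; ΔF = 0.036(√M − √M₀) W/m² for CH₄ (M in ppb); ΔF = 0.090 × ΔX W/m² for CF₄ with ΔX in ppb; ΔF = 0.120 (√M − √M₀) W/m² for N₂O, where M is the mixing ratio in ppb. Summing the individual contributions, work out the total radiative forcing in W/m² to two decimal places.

ΔF = 6.99 W/m²

CO₂: 5.35 × ln(826/274) = 5.35 × ln(3.01460) = 5.35 × 1.10347 = 5.9036 W/m².
CH₄: 0.036 × (√2774 − √728) = 0.036 × (52.6688 − 26.9815) = 0.036 × 25.6873 = 0.9247 W/m².
CF₄: Δ = 92 − 36 = 56 ppt = 0.056 ppb; ΔF = 0.090 × 0.056 = 0.0050 W/m².
N₂O: 0.120 × (√323 − √278) = 0.120 × (17.9722 − 16.6733) = 0.120 × 1.2989 = 0.1559 W/m².
Total ΔF = 5.9036 + 0.9247 + 0.0050 + 0.1559 = 6.9892 W/m².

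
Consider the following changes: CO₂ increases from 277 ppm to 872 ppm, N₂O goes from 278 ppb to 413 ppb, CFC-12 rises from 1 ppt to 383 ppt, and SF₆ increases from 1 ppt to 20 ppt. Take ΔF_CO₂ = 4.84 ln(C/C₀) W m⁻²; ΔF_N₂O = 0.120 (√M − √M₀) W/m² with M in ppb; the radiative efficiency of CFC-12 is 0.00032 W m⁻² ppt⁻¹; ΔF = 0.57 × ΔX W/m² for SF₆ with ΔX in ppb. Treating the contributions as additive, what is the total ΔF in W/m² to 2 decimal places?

ΔF = 6.12 W/m²

CO₂: 4.84 × ln(872/277) = 4.84 × ln(3.14801) = 4.84 × 1.14677 = 5.5504 W/m².
N₂O: 0.120 × (√413 − √278) = 0.120 × (20.3224 − 16.6733) = 0.120 × 3.6491 = 0.4379 W/m².
CFC-12: ΔF = 0.00032 × (383 − 1) = 0.00032 × 382 = 0.1222 W/m².
SF₆: Δ = 20 − 1 = 19 ppt = 0.019 ppb; ΔF = 0.57 × 0.019 = 0.0108 W/m².
Total ΔF = 5.5504 + 0.4379 + 0.1222 + 0.0108 = 6.1213 W/m².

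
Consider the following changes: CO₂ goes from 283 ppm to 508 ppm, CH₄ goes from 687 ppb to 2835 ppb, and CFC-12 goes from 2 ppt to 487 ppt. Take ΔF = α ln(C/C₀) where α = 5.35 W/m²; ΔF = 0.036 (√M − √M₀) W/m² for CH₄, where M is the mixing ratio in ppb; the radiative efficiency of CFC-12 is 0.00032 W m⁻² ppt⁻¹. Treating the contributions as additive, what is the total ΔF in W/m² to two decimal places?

ΔF = 4.26 W/m²

CO₂: 5.35 × ln(508/283) = 5.35 × ln(1.79505) = 5.35 × 0.58503 = 3.1299 W/m².
CH₄: 0.036 × (√2835 − √687) = 0.036 × (53.2447 − 26.2107) = 0.036 × 27.0340 = 0.9732 W/m².
CFC-12: ΔF = 0.00032 × (487 − 2) = 0.00032 × 485 = 0.1552 W/m².
Total ΔF = 3.1299 + 0.9732 + 0.1552 = 4.2583 W/m².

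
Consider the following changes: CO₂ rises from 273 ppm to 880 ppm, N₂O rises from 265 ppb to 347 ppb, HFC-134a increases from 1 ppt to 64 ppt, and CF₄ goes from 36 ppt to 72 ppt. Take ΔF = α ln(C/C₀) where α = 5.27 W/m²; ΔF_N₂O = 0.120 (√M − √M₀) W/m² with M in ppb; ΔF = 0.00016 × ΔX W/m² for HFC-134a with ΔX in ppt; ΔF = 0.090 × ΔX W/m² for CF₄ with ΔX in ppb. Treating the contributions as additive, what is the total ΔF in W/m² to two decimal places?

ΔF = 6.46 W/m²

CO₂: 5.27 × ln(880/273) = 5.27 × ln(3.22344) = 5.27 × 1.17045 = 6.1683 W/m².
N₂O: 0.120 × (√347 − √265) = 0.120 × (18.6279 − 16.2788) = 0.120 × 2.3491 = 0.2819 W/m².
HFC-134a: ΔF = 0.00016 × (64 − 1) = 0.00016 × 63 = 0.0101 W/m².
CF₄: Δ = 72 − 36 = 36 ppt = 0.036 ppb; ΔF = 0.090 × 0.036 = 0.0032 W/m².
Total ΔF = 6.1683 + 0.2819 + 0.0101 + 0.0032 = 6.4635 W/m².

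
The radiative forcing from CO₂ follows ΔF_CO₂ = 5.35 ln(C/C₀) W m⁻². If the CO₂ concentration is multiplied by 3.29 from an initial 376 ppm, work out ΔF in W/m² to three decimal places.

Because the forcing depends only on the ratio C/C₀, the initial concentration does not enter.
ΔF = 5.35 × ln(3.29) = 5.35 × 1.19089 = 6.3713 W/m².

ΔF = 6.371 W/m²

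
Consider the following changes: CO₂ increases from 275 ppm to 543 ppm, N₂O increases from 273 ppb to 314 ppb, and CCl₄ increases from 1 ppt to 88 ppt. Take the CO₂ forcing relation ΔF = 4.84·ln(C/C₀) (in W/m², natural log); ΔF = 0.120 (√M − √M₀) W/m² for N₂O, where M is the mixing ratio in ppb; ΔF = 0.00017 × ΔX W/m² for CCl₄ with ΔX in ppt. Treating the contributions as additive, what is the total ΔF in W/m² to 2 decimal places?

ΔF = 3.45 W/m²

CO₂: 4.84 × ln(543/275) = 4.84 × ln(1.97455) = 4.84 × 0.68034 = 3.2928 W/m².
N₂O: 0.120 × (√314 − √273) = 0.120 × (17.7200 − 16.5227) = 0.120 × 1.1973 = 0.1437 W/m².
CCl₄: ΔF = 0.00017 × (88 − 1) = 0.00017 × 87 = 0.0148 W/m².
Total ΔF = 3.2928 + 0.1437 + 0.0148 = 3.4513 W/m².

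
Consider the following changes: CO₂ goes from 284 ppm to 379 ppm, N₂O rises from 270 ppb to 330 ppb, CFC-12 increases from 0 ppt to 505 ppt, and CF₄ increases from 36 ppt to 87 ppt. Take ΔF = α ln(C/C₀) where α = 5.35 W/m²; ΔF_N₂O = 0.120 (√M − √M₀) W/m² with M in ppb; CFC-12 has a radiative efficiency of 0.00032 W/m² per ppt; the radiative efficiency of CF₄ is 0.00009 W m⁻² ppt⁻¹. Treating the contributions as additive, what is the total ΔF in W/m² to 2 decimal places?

ΔF = 1.92 W/m²

CO₂: 5.35 × ln(379/284) = 5.35 × ln(1.33451) = 5.35 × 0.28856 = 1.5438 W/m².
N₂O: 0.120 × (√330 − √270) = 0.120 × (18.1659 − 16.4317) = 0.120 × 1.7342 = 0.2081 W/m².
CFC-12: ΔF = 0.00032 × (505 − 0) = 0.00032 × 505 = 0.1616 W/m².
CF₄: ΔF = 0.00009 × (87 − 36) = 0.00009 × 51 = 0.0046 W/m².
Total ΔF = 1.5438 + 0.2081 + 0.1616 + 0.0046 = 1.9181 W/m².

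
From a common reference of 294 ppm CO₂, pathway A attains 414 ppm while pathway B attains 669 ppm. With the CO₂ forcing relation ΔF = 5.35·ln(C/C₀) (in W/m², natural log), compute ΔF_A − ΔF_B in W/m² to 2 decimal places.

ΔF_A = 5.35 ln(414/294) = 5.35 × 0.34229 = 1.8313 W/m².
ΔF_B = 5.35 ln(669/294) = 5.35 × 0.82220 = 4.3988 W/m².
Difference: 1.8313 − 4.3988 = -2.5675 W/m².

ΔF_A − ΔF_B = -2.57 W/m²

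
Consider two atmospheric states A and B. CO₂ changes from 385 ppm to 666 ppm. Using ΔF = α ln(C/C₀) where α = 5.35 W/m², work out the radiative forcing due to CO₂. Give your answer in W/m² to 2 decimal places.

CO₂: 5.35 × ln(666/385) = 5.35 × ln(1.72987) = 5.35 × 0.54805 = 2.9321 W/m².

ΔF = 2.93 W/m²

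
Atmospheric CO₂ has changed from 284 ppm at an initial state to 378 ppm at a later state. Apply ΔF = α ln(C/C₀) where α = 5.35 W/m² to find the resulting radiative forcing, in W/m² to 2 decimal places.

CO₂: 5.35 × ln(378/284) = 5.35 × ln(1.33099) = 5.35 × 0.28592 = 1.5297 W/m².

ΔF = 1.53 W/m²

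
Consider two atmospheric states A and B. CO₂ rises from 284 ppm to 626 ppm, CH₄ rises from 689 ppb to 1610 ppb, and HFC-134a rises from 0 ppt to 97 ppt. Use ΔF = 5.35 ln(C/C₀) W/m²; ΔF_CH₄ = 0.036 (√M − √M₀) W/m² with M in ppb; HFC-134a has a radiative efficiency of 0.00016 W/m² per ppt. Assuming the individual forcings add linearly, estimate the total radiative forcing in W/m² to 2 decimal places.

CO₂: 5.35 × ln(626/284) = 5.35 × ln(2.20423) = 5.35 × 0.79038 = 4.2285 W/m².
CH₄: 0.036 × (√1610 − √689) = 0.036 × (40.1248 − 26.2488) = 0.036 × 13.8760 = 0.4995 W/m².
HFC-134a: ΔF = 0.00016 × (97 − 0) = 0.00016 × 97 = 0.0155 W/m².
Total ΔF = 4.2285 + 0.4995 + 0.0155 = 4.7435 W/m².

ΔF = 4.74 W/m²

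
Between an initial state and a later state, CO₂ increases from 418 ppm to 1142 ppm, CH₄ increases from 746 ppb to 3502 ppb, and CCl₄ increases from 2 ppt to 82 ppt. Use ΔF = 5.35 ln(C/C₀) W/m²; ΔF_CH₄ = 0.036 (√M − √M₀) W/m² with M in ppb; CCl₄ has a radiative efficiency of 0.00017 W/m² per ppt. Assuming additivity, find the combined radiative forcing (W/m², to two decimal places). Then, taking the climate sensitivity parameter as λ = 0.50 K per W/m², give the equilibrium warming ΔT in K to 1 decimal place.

ΔF = 6.54 W/m²; ΔT = 3.3 K

CO₂: 5.35 × ln(1142/418) = 5.35 × ln(2.73206) = 5.35 × 1.00506 = 5.3771 W/m².
CH₄: 0.036 × (√3502 − √746) = 0.036 × (59.1777 − 27.3130) = 0.036 × 31.8647 = 1.1471 W/m².
CCl₄: ΔF = 0.00017 × (82 − 2) = 0.00017 × 80 = 0.0136 W/m².
Total ΔF = 5.3771 + 1.1471 + 0.0136 = 6.5378 W/m².
ΔT = λ ΔF = 0.50 × 6.54 = 3.2700 K.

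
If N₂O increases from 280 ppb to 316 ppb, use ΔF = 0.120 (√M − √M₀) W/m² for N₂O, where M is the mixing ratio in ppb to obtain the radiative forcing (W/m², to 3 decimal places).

N₂O: 0.120 × (√316 − √280) = 0.120 × (17.7764 − 16.7332) = 0.120 × 1.0432 = 0.1252 W/m².

ΔF = 0.125 W/m²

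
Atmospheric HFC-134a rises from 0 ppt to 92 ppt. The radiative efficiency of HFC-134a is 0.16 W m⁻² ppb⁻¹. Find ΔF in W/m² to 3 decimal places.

HFC-134a: Δ = 92 − 0 = 92 ppt = 0.092 ppb; ΔF = 0.16 × 0.092 = 0.0147 W/m².

ΔF = 0.015 W/m²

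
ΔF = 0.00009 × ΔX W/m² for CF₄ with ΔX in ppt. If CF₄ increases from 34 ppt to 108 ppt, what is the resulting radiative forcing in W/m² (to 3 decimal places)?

ΔF = 0.007 W/m²

CF₄: ΔF = 0.00009 × (108 − 34) = 0.00009 × 74 = 0.0067 W/m².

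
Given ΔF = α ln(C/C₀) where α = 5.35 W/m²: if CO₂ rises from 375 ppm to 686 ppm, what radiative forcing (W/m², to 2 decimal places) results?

ΔF = 3.23 W/m²

CO₂ absorption bands are partially saturated, so forcing scales with the logarithm of the concentration ratio.
CO₂: 5.35 × ln(686/375) = 5.35 × ln(1.82933) = 5.35 × 0.60395 = 3.2311 W/m².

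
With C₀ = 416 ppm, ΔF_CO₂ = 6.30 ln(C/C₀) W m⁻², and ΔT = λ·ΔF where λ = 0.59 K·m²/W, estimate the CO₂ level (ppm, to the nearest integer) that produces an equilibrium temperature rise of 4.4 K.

Required forcing: ΔF = ΔT/λ = 4.4/0.59 = 7.4576 W/m².
Then ln(C/416) = ΔF/6.30 = 7.4576/6.30 = 1.18375.
So C = 416 × e^1.18375 = 416 × 3.26660 = 1358.91 ppm.

C ≈ 1359 ppm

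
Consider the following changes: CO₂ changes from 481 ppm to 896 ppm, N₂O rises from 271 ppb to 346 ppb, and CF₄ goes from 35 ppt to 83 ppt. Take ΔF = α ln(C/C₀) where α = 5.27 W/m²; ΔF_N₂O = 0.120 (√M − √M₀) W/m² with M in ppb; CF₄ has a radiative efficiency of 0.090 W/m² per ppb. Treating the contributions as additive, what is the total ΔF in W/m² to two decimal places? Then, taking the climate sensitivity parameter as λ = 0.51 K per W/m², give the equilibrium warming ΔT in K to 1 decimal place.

ΔF = 3.54 W/m²; ΔT = 1.8 K

CO₂: 5.27 × ln(896/481) = 5.27 × ln(1.86279) = 5.27 × 0.62208 = 3.2784 W/m².
N₂O: 0.120 × (√346 − √271) = 0.120 × (18.6011 − 16.4621) = 0.120 × 2.1390 = 0.2567 W/m².
CF₄: Δ = 83 − 35 = 48 ppt = 0.048 ppb; ΔF = 0.090 × 0.048 = 0.0043 W/m².
Total ΔF = 3.2784 + 0.2567 + 0.0043 = 3.5394 W/m².
ΔT = λ ΔF = 0.51 × 3.54 = 1.8054 K.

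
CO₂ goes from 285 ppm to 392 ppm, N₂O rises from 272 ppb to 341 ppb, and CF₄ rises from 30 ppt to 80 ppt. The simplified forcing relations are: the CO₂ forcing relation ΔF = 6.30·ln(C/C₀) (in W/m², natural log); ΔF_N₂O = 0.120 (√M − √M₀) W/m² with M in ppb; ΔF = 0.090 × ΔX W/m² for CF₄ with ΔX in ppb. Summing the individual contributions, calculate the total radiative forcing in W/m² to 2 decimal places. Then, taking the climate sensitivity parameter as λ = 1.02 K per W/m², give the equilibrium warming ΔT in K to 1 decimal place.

CO₂: 6.30 × ln(392/285) = 6.30 × ln(1.37544) = 6.30 × 0.31877 = 2.0083 W/m².
N₂O: 0.120 × (√341 − √272) = 0.120 × (18.4662 − 16.4924) = 0.120 × 1.9738 = 0.2369 W/m².
CF₄: Δ = 80 − 30 = 50 ppt = 0.050 ppb; ΔF = 0.090 × 0.050 = 0.0045 W/m².
Total ΔF = 2.0083 + 0.2369 + 0.0045 = 2.2497 W/m².
ΔT = λ ΔF = 1.02 × 2.25 = 2.2950 K.

ΔF = 2.25 W/m²; ΔT = 2.3 K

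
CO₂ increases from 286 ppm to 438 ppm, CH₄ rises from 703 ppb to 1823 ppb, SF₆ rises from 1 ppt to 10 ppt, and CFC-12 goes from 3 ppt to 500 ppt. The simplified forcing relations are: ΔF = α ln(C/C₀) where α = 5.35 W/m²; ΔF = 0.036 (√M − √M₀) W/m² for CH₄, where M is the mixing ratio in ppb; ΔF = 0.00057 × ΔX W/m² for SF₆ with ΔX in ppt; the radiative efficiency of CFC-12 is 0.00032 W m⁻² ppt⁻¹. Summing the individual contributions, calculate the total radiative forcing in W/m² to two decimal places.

ΔF = 3.03 W/m²

CO₂: 5.35 × ln(438/286) = 5.35 × ln(1.53147) = 5.35 × 0.42623 = 2.2803 W/m².
CH₄: 0.036 × (√1823 − √703) = 0.036 × (42.6966 − 26.5141) = 0.036 × 16.1825 = 0.5826 W/m².
SF₆: ΔF = 0.00057 × (10 − 1) = 0.00057 × 9 = 0.0051 W/m².
CFC-12: ΔF = 0.00032 × (500 − 3) = 0.00032 × 497 = 0.1590 W/m².
Total ΔF = 2.2803 + 0.5826 + 0.0051 + 0.1590 = 3.0270 W/m².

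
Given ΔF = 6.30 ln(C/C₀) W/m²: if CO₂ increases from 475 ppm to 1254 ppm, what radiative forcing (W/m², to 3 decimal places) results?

ΔF = 6.116 W/m²

CO₂: 6.30 × ln(1254/475) = 6.30 × ln(2.64000) = 6.30 × 0.97078 = 6.1159 W/m².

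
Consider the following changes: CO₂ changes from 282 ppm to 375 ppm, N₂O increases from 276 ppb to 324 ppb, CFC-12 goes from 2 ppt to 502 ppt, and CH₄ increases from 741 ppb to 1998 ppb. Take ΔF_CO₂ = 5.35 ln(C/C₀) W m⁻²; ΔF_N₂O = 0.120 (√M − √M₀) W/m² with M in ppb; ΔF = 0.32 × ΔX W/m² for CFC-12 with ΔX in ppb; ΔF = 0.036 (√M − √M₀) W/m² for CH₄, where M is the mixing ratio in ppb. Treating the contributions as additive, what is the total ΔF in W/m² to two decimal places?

CO₂: 5.35 × ln(375/282) = 5.35 × ln(1.32979) = 5.35 × 0.28502 = 1.5249 W/m².
N₂O: 0.120 × (√324 − √276) = 0.120 × (18.0000 − 16.6132) = 0.120 × 1.3868 = 0.1664 W/m².
CFC-12: Δ = 502 − 2 = 500 ppt = 0.500 ppb; ΔF = 0.32 × 0.500 = 0.1600 W/m².
CH₄: 0.036 × (√1998 − √741) = 0.036 × (44.6990 − 27.2213) = 0.036 × 17.4777 = 0.6292 W/m².
Total ΔF = 1.5249 + 0.1664 + 0.1600 + 0.6292 = 2.4805 W/m².

ΔF = 2.48 W/m²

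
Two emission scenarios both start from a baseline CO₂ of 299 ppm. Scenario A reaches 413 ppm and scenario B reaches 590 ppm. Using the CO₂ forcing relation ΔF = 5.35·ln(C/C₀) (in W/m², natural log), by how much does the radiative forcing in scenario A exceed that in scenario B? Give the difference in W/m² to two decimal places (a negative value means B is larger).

ΔF_A = 5.35 ln(413/299) = 5.35 × 0.32300 = 1.7281 W/m².
ΔF_B = 5.35 ln(590/299) = 5.35 × 0.67968 = 3.6363 W/m².
Difference: 1.7281 − 3.6363 = -1.9082 W/m².

ΔF_A − ΔF_B = -1.91 W/m²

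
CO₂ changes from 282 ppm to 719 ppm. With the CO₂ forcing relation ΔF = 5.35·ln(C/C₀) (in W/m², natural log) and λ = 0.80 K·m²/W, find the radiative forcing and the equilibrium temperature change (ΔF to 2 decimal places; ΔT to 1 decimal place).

CO₂: 5.35 × ln(719/282) = 5.35 × ln(2.54965) = 5.35 × 0.93596 = 5.0074 W/m².
ΔT = λ ΔF = 0.80 × 5.01 = 4.0080 K.

ΔF = 5.01 W/m²; ΔT = 4.0 K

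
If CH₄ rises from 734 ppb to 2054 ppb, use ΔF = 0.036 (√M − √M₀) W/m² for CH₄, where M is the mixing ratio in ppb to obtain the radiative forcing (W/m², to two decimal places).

CH₄: 0.036 × (√2054 − √734) = 0.036 × (45.3211 − 27.0924) = 0.036 × 18.2287 = 0.6562 W/m².

ΔF = 0.66 W/m²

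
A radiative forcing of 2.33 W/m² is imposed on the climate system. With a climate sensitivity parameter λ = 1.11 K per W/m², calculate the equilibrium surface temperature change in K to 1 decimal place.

ΔT = 2.6 K

ΔT = λ ΔF = 1.11 × 2.33 = 2.5863 K.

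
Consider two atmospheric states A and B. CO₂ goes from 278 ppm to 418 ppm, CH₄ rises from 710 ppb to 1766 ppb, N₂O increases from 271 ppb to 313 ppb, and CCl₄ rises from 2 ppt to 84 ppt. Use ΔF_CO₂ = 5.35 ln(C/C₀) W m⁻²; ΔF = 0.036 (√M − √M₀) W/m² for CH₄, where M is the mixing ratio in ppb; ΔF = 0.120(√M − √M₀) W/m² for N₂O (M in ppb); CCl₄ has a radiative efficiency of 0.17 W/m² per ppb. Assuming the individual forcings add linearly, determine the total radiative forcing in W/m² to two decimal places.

CO₂: 5.35 × ln(418/278) = 5.35 × ln(1.50360) = 5.35 × 0.40786 = 2.1821 W/m².
CH₄: 0.036 × (√1766 − √710) = 0.036 × (42.0238 − 26.6458) = 0.036 × 15.3780 = 0.5536 W/m².
N₂O: 0.120 × (√313 − √271) = 0.120 × (17.6918 − 16.4621) = 0.120 × 1.2297 = 0.1476 W/m².
CCl₄: Δ = 84 − 2 = 82 ppt = 0.082 ppb; ΔF = 0.17 × 0.082 = 0.0139 W/m².
Total ΔF = 2.1821 + 0.5536 + 0.1476 + 0.0139 = 2.8972 W/m².

ΔF = 2.90 W/m²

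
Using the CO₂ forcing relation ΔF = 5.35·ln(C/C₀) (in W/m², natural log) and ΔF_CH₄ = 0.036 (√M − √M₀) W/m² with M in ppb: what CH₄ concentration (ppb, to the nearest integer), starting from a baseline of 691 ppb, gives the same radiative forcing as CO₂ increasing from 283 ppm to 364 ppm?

M ≈ 4057 ppb

CO₂ forcing: 5.35 × ln(364/283) = 5.35 × 0.251707 = 1.34663 W/m².
Set 0.036(√M − √691) = 1.34663: √M = 1.34663/0.036 + √691 = 37.4064 + 26.2869 = 63.6933.
M = (63.6933)² = 4056.84 ppb.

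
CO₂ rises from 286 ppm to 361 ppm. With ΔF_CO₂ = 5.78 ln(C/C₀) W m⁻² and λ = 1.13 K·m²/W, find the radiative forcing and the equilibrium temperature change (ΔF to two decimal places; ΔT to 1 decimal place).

CO₂: 5.78 × ln(361/286) = 5.78 × ln(1.26224) = 5.78 × 0.23289 = 1.3461 W/m².
ΔT = λ ΔF = 1.13 × 1.35 = 1.5255 K.

ΔF = 1.35 W/m²; ΔT = 1.5 K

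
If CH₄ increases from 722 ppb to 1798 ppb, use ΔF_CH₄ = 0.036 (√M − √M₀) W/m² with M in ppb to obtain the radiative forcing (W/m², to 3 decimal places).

CH₄: 0.036 × (√1798 − √722) = 0.036 × (42.4028 − 26.8701) = 0.036 × 15.5327 = 0.5592 W/m².

ΔF = 0.559 W/m²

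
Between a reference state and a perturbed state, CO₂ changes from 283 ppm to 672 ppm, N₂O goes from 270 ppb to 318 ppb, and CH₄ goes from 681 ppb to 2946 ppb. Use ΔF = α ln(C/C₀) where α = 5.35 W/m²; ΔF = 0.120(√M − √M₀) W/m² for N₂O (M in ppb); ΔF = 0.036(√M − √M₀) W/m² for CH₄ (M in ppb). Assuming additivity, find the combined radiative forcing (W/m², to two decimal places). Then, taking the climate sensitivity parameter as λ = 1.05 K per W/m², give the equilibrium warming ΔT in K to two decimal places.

ΔF = 5.81 W/m²; ΔT = 6.10 K

CO₂: 5.35 × ln(672/283) = 5.35 × ln(2.37456) = 5.35 × 0.86481 = 4.6267 W/m².
N₂O: 0.120 × (√318 − √270) = 0.120 × (17.8326 − 16.4317) = 0.120 × 1.4009 = 0.1681 W/m².
CH₄: 0.036 × (√2946 − √681) = 0.036 × (54.2771 − 26.0960) = 0.036 × 28.1811 = 1.0145 W/m².
Total ΔF = 4.6267 + 0.1681 + 1.0145 = 5.8093 W/m².
ΔT = λ ΔF = 1.05 × 5.81 = 6.1005 K.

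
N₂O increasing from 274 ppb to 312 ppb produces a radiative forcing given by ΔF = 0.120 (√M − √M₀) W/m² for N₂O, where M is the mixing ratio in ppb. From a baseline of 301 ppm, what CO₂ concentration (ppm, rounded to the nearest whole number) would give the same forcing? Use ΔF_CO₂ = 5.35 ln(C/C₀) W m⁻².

C ≈ 309 ppm

N₂O forcing: 0.120 × (√312 − √274) = 0.120 × (17.6635 − 16.5529) = 0.120 × 1.1106 = 0.13327 W/m².
Set 5.35 ln(C/301) = 0.13327: ln(C/301) = 0.13327/5.35 = 0.02491, so C = 301 × e^0.02491 = 301 × 1.02522 = 308.59 ppm.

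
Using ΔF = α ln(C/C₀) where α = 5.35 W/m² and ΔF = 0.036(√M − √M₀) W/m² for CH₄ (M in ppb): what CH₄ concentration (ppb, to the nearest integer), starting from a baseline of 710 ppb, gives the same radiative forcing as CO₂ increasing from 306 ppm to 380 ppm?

M ≈ 3461 ppb

CO₂ forcing: 5.35 × ln(380/306) = 5.35 × 0.216586 = 1.15874 W/m².
Set 0.036(√M − √710) = 1.15874: √M = 1.15874/0.036 + √710 = 32.1872 + 26.6458 = 58.8330.
M = (58.8330)² = 3461.32 ppb.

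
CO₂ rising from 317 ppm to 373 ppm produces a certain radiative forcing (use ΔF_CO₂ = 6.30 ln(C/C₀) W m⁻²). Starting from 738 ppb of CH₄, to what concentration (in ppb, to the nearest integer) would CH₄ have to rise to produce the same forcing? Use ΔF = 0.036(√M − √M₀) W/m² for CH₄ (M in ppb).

M ≈ 3095 ppb

CO₂ forcing: 6.30 × ln(373/317) = 6.30 × 0.162677 = 1.02487 W/m².
Set 0.036(√M − √738) = 1.02487: √M = 1.02487/0.036 + √738 = 28.4686 + 27.1662 = 55.6348.
M = (55.6348)² = 3095.23 ppb.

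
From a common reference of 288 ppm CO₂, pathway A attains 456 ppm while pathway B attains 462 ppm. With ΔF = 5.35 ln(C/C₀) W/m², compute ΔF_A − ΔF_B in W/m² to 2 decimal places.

ΔF_A = 5.35 ln(456/288) = 5.35 × 0.45953 = 2.4585 W/m².
ΔF_B = 5.35 ln(462/288) = 5.35 × 0.47260 = 2.5284 W/m².
Difference: 2.4585 − 2.5284 = -0.0699 W/m².

ΔF_A − ΔF_B = -0.07 W/m²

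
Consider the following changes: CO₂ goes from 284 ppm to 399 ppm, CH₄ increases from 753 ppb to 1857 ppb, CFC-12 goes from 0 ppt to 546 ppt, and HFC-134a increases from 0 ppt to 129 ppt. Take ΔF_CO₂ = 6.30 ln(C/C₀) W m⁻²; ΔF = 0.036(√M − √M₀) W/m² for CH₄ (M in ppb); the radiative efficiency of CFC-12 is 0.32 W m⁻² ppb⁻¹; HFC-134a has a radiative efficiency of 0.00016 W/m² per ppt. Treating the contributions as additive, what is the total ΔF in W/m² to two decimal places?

CO₂: 6.30 × ln(399/284) = 6.30 × ln(1.40493) = 6.30 × 0.33999 = 2.1419 W/m².
CH₄: 0.036 × (√1857 − √753) = 0.036 × (43.0929 − 27.4408) = 0.036 × 15.6521 = 0.5635 W/m².
CFC-12: Δ = 546 − 0 = 546 ppt = 0.546 ppb; ΔF = 0.32 × 0.546 = 0.1747 W/m².
HFC-134a: ΔF = 0.00016 × (129 − 0) = 0.00016 × 129 = 0.0206 W/m².
Total ΔF = 2.1419 + 0.5635 + 0.1747 + 0.0206 = 2.9007 W/m².

ΔF = 2.90 W/m²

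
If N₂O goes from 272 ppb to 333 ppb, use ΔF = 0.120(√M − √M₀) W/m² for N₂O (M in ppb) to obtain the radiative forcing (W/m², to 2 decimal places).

N₂O: 0.120 × (√333 − √272) = 0.120 × (18.2483 − 16.4924) = 0.120 × 1.7559 = 0.2107 W/m².

ΔF = 0.21 W/m²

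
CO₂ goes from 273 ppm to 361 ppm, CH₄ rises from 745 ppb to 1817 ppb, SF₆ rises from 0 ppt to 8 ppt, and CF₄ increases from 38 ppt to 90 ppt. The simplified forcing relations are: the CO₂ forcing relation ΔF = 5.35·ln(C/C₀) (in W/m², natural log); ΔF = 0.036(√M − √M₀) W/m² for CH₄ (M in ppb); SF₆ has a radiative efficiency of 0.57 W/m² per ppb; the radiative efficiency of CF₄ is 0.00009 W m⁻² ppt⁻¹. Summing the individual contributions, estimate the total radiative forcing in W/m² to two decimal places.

ΔF = 2.06 W/m²

CO₂: 5.35 × ln(361/273) = 5.35 × ln(1.32234) = 5.35 × 0.27940 = 1.4948 W/m².
CH₄: 0.036 × (√1817 − √745) = 0.036 × (42.6263 − 27.2947) = 0.036 × 15.3316 = 0.5519 W/m².
SF₆: Δ = 8 − 0 = 8 ppt = 0.008 ppb; ΔF = 0.57 × 0.008 = 0.0046 W/m².
CF₄: ΔF = 0.00009 × (90 − 38) = 0.00009 × 52 = 0.0047 W/m².
Total ΔF = 1.4948 + 0.5519 + 0.0046 + 0.0047 = 2.0560 W/m².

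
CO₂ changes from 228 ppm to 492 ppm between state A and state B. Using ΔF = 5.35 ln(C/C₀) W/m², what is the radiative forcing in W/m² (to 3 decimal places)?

ΔF = 4.115 W/m²

CO₂ absorption bands are partially saturated, so forcing scales with the logarithm of the concentration ratio.
CO₂: 5.35 × ln(492/228) = 5.35 × ln(2.15789) = 5.35 × 0.76913 = 4.1148 W/m².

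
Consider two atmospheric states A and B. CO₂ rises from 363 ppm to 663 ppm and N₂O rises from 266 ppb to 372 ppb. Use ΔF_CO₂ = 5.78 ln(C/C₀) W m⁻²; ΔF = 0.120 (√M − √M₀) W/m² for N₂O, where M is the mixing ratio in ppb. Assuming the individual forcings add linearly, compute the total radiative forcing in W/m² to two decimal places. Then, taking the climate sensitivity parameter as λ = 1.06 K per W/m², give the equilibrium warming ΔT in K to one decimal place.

CO₂: 5.78 × ln(663/363) = 5.78 × ln(1.82645) = 5.78 × 0.60237 = 3.4817 W/m².
N₂O: 0.120 × (√372 − √266) = 0.120 × (19.2873 − 16.3095) = 0.120 × 2.9778 = 0.3573 W/m².
Total ΔF = 3.4817 + 0.3573 = 3.8390 W/m².
ΔT = λ ΔF = 1.06 × 3.84 = 4.0704 K.

ΔF = 3.84 W/m²; ΔT = 4.1 K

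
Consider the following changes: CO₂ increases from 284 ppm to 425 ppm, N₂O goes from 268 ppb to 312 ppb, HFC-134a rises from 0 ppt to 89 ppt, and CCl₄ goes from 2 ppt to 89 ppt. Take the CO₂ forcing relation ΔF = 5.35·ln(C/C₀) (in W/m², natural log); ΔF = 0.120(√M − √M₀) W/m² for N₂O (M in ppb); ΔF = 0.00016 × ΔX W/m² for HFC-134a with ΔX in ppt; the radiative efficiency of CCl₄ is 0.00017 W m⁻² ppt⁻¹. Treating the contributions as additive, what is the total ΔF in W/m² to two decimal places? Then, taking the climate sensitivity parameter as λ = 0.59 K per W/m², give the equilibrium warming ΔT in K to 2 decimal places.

ΔF = 2.34 W/m²; ΔT = 1.38 K

CO₂: 5.35 × ln(425/284) = 5.35 × ln(1.49648) = 5.35 × 0.40312 = 2.1567 W/m².
N₂O: 0.120 × (√312 − √268) = 0.120 × (17.6635 − 16.3707) = 0.120 × 1.2928 = 0.1551 W/m².
HFC-134a: ΔF = 0.00016 × (89 − 0) = 0.00016 × 89 = 0.0142 W/m².
CCl₄: ΔF = 0.00017 × (89 − 2) = 0.00017 × 87 = 0.0148 W/m².
Total ΔF = 2.1567 + 0.1551 + 0.0142 + 0.0148 = 2.3408 W/m².
ΔT = λ ΔF = 0.59 × 2.34 = 1.3806 K.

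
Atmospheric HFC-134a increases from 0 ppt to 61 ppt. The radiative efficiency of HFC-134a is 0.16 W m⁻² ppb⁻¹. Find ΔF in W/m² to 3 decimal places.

HFC-134a: Δ = 61 − 0 = 61 ppt = 0.061 ppb; ΔF = 0.16 × 0.061 = 0.0098 W/m².

ΔF = 0.010 W/m²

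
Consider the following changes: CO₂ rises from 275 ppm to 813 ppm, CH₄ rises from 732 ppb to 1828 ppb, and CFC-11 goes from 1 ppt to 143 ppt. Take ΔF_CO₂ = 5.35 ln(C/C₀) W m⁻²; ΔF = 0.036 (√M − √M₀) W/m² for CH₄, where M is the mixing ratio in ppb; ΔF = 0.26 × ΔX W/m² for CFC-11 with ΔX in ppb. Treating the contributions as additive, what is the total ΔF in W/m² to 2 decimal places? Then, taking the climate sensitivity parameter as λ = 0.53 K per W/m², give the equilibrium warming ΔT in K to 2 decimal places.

CO₂: 5.35 × ln(813/275) = 5.35 × ln(2.95636) = 5.35 × 1.08396 = 5.7992 W/m².
CH₄: 0.036 × (√1828 − √732) = 0.036 × (42.7551 − 27.0555) = 0.036 × 15.6996 = 0.5652 W/m².
CFC-11: Δ = 143 − 1 = 142 ppt = 0.142 ppb; ΔF = 0.26 × 0.142 = 0.0369 W/m².
Total ΔF = 5.7992 + 0.5652 + 0.0369 = 6.4013 W/m².
ΔT = λ ΔF = 0.53 × 6.40 = 3.3920 K.

ΔF = 6.40 W/m²; ΔT = 3.39 K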